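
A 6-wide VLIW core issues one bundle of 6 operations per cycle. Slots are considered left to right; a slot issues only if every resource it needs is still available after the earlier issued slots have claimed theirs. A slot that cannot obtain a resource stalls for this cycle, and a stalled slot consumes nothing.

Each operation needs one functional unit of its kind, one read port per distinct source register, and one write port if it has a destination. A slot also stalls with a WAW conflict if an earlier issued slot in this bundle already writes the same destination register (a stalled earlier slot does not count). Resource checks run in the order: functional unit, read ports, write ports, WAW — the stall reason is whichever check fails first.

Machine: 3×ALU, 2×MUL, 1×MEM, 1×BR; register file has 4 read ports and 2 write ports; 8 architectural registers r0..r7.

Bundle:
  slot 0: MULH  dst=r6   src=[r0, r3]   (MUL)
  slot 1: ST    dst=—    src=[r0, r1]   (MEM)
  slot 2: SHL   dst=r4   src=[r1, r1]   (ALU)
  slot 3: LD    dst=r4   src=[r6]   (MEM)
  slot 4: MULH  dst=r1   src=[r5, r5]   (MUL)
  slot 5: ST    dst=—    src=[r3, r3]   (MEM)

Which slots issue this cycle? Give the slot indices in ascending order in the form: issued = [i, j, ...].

  0. MUL→r6 ⇒ go  {3A/1Mu/1Ld/1B | 2r 1w}
  1. MEM ⇒ go  {3A/1Mu/0Ld/1B | 0r 1w}
  2. ALU→r4 ⇒ no(RD_PORT)  {3A/1Mu/0Ld/1B | 0r 1w}
  3. MEM→r4 ⇒ no(FU)  {3A/1Mu/0Ld/1B | 0r 1w}
  4. MUL→r1 ⇒ no(RD_PORT)  {3A/1Mu/0Ld/1B | 0r 1w}
  5. MEM ⇒ no(FU)  {3A/1Mu/0Ld/1B | 0r 1w}

issued = [0, 1]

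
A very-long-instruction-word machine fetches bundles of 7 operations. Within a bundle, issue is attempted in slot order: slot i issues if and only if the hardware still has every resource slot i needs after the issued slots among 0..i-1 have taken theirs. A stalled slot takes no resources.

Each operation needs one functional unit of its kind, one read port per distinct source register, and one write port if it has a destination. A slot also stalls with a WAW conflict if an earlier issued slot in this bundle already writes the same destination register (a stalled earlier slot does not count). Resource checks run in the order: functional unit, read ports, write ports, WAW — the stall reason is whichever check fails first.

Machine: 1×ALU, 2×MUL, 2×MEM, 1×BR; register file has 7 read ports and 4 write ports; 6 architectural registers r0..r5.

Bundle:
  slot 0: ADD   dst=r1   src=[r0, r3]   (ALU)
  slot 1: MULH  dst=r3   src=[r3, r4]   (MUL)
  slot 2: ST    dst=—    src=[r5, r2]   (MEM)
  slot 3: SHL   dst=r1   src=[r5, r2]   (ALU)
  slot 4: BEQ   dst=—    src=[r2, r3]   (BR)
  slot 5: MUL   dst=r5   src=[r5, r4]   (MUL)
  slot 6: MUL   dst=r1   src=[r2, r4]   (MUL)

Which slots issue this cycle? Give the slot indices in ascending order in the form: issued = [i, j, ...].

issued = [0, 1, 2]

#0 ALU src=r0,r3 dispatched  <A:0 Mu:2 Ld:2 B:1 rd:5 wr:3>
#1 MUL src=r3,r4 dispatched  <A:0 Mu:1 Ld:2 B:1 rd:3 wr:2>
#2 MEM src=r5,r2 dispatched  <A:0 Mu:1 Ld:1 B:1 rd:1 wr:2>
#3 ALU src=r5,r2 held:FU  <A:0 Mu:1 Ld:1 B:1 rd:1 wr:2>
#4 BR src=r2,r3 held:RD_PORT  <A:0 Mu:1 Ld:1 B:1 rd:1 wr:2>
#5 MUL src=r5,r4 held:RD_PORT  <A:0 Mu:1 Ld:1 B:1 rd:1 wr:2>
#6 MUL src=r2,r4 held:RD_PORT  <A:0 Mu:1 Ld:1 B:1 rd:1 wr:2>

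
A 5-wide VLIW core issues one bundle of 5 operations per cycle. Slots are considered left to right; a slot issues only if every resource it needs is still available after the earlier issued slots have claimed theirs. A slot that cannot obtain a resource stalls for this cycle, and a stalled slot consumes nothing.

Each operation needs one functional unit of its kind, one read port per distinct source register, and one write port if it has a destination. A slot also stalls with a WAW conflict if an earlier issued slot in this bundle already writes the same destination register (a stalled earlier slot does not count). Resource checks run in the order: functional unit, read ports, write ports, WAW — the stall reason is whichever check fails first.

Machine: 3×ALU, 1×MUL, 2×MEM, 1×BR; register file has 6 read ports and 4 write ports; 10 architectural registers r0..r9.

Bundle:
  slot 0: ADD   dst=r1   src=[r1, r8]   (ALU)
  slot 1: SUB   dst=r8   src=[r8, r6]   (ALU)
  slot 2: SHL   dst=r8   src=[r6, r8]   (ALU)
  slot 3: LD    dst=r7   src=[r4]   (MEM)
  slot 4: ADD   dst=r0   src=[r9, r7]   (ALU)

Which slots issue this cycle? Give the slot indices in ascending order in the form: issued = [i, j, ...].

issued = [0, 1, 3]

[0] ALU needs rd=2 wr=1: ok; after: ALU=2 MUL=1 MEM=2 BR=1, R=4, W=3
[1] ALU needs rd=2 wr=1: ok; after: ALU=1 MUL=1 MEM=2 BR=1, R=2, W=2
[2] ALU needs rd=2 wr=1: WAW; after: ALU=1 MUL=1 MEM=2 BR=1, R=2, W=2
[3] MEM needs rd=1 wr=1: ok; after: ALU=1 MUL=1 MEM=1 BR=1, R=1, W=1
[4] ALU needs rd=2 wr=1: RD_PORT; after: ALU=1 MUL=1 MEM=1 BR=1, R=1, W=1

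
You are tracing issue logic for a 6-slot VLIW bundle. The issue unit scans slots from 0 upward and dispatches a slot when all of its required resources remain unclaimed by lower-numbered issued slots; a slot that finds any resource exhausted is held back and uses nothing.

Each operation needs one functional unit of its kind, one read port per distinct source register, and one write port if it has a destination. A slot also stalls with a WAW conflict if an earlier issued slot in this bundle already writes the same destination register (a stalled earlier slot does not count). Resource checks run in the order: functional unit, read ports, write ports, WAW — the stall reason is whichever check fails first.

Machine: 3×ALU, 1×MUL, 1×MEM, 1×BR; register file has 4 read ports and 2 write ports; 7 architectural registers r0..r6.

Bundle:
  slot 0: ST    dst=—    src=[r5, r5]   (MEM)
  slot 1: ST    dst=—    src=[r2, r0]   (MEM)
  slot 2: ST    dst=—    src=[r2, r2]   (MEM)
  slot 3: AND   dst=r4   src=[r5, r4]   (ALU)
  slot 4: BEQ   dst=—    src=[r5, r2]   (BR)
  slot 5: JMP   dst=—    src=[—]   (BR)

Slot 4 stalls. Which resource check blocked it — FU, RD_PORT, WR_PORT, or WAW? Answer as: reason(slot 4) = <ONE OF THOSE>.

(0) want 1×MEM +1rd +0wr — yes → AL3|MU1|ME0|BR1|rd3|wr2
(1) want 1×MEM +2rd +0wr — FU → AL3|MU1|ME0|BR1|rd3|wr2
(2) want 1×MEM +1rd +0wr — FU → AL3|MU1|ME0|BR1|rd3|wr2
(3) want 1×ALU +2rd +1wr — yes → AL2|MU1|ME0|BR1|rd1|wr1
(4) want 1×BR +2rd +0wr — RD_PORT → AL2|MU1|ME0|BR1|rd1|wr1
(5) want 1×BR +0rd +0wr — yes → AL2|MU1|ME0|BR0|rd1|wr1

reason(slot 4) = RD_PORT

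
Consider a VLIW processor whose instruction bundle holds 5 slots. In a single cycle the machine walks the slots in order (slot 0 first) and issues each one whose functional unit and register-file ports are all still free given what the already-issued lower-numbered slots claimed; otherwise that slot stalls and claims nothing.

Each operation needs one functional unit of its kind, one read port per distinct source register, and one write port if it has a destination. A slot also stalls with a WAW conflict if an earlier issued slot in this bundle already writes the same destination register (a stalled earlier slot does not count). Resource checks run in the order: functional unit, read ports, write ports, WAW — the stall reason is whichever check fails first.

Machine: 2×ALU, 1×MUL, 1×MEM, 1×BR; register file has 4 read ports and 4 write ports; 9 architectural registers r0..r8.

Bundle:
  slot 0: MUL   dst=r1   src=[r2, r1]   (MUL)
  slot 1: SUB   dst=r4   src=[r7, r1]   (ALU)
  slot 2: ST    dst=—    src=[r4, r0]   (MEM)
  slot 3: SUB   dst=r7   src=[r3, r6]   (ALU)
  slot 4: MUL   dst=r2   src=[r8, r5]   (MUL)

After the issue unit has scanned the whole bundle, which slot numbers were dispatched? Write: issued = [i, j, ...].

  0. MUL→r1 ⇒ go  {2A/0Mu/1Ld/1B | 2r 3w}
  1. ALU→r4 ⇒ go  {1A/0Mu/1Ld/1B | 0r 2w}
  2. MEM ⇒ no(RD_PORT)  {1A/0Mu/1Ld/1B | 0r 2w}
  3. ALU→r7 ⇒ no(RD_PORT)  {1A/0Mu/1Ld/1B | 0r 2w}
  4. MUL→r2 ⇒ no(FU)  {1A/0Mu/1Ld/1B | 0r 2w}

issued = [0, 1]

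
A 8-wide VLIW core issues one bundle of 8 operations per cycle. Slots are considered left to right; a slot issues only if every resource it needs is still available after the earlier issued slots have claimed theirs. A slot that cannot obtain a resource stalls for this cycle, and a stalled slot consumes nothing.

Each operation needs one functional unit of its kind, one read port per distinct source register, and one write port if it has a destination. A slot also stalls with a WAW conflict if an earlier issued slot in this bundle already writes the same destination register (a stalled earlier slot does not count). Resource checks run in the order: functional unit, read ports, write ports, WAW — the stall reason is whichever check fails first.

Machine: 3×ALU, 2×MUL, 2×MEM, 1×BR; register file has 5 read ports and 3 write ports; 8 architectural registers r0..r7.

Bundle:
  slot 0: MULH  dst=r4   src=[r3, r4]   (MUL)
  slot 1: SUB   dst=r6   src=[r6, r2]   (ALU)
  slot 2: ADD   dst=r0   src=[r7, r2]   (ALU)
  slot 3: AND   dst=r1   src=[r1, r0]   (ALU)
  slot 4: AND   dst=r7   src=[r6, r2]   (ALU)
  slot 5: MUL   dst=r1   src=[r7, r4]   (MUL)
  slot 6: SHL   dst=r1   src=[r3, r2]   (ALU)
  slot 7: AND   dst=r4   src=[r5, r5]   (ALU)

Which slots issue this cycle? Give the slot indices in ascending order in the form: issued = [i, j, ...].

issued = [0, 1]

  0. MUL→r4 ⇒ go  {3A/1Mu/2Ld/1B | 3r 2w}
  1. ALU→r6 ⇒ go  {2A/1Mu/2Ld/1B | 1r 1w}
  2. ALU→r0 ⇒ no(RD_PORT)  {2A/1Mu/2Ld/1B | 1r 1w}
  3. ALU→r1 ⇒ no(RD_PORT)  {2A/1Mu/2Ld/1B | 1r 1w}
  4. ALU→r7 ⇒ no(RD_PORT)  {2A/1Mu/2Ld/1B | 1r 1w}
  5. MUL→r1 ⇒ no(RD_PORT)  {2A/1Mu/2Ld/1B | 1r 1w}
  6. ALU→r1 ⇒ no(RD_PORT)  {2A/1Mu/2Ld/1B | 1r 1w}
  7. ALU→r4 ⇒ no(WAW)  {2A/1Mu/2Ld/1B | 1r 1w}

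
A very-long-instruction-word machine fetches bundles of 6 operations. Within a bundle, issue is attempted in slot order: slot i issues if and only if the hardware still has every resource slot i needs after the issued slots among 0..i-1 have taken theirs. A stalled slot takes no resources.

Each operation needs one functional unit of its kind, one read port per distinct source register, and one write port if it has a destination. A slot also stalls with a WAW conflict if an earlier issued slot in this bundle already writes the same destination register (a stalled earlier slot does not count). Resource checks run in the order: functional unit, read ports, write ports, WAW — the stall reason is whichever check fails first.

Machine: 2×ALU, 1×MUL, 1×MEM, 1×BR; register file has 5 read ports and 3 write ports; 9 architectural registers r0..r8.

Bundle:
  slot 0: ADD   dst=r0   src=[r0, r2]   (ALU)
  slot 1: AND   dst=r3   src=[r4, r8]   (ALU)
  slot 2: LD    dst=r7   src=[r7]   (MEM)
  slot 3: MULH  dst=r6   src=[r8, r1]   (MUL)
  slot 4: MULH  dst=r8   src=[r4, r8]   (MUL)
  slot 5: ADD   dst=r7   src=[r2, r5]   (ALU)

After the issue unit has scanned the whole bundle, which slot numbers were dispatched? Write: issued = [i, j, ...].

[0] ALU needs rd=2 wr=1: ok; after: ALU=1 MUL=1 MEM=1 BR=1, R=3, W=2
[1] ALU needs rd=2 wr=1: ok; after: ALU=0 MUL=1 MEM=1 BR=1, R=1, W=1
[2] MEM needs rd=1 wr=1: ok; after: ALU=0 MUL=1 MEM=0 BR=1, R=0, W=0
[3] MUL needs rd=2 wr=1: RD_PORT; after: ALU=0 MUL=1 MEM=0 BR=1, R=0, W=0
[4] MUL needs rd=2 wr=1: RD_PORT; after: ALU=0 MUL=1 MEM=0 BR=1, R=0, W=0
[5] ALU needs rd=2 wr=1: FU; after: ALU=0 MUL=1 MEM=0 BR=1, R=0, W=0

issued = [0, 1, 2]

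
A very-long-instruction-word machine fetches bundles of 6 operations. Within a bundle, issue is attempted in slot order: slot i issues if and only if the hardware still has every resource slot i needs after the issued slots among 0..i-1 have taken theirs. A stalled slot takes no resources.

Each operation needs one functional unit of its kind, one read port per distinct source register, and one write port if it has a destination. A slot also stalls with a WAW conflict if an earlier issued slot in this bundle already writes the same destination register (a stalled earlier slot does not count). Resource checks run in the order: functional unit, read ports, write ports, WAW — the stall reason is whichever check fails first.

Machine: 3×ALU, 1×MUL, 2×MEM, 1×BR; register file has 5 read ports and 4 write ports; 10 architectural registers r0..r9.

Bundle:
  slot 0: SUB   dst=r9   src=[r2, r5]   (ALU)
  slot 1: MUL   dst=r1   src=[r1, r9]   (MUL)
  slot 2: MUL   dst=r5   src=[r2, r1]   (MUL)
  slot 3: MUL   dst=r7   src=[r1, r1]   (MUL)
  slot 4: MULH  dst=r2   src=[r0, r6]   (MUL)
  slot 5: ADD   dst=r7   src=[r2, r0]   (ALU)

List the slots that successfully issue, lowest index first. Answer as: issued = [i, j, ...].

[0] ALU needs rd=2 wr=1: ok; after: ALU=2 MUL=1 MEM=2 BR=1, R=3, W=3
[1] MUL needs rd=2 wr=1: ok; after: ALU=2 MUL=0 MEM=2 BR=1, R=1, W=2
[2] MUL needs rd=2 wr=1: FU; after: ALU=2 MUL=0 MEM=2 BR=1, R=1, W=2
[3] MUL needs rd=1 wr=1: FU; after: ALU=2 MUL=0 MEM=2 BR=1, R=1, W=2
[4] MUL needs rd=2 wr=1: FU; after: ALU=2 MUL=0 MEM=2 BR=1, R=1, W=2
[5] ALU needs rd=2 wr=1: RD_PORT; after: ALU=2 MUL=0 MEM=2 BR=1, R=1, W=2

issued = [0, 1]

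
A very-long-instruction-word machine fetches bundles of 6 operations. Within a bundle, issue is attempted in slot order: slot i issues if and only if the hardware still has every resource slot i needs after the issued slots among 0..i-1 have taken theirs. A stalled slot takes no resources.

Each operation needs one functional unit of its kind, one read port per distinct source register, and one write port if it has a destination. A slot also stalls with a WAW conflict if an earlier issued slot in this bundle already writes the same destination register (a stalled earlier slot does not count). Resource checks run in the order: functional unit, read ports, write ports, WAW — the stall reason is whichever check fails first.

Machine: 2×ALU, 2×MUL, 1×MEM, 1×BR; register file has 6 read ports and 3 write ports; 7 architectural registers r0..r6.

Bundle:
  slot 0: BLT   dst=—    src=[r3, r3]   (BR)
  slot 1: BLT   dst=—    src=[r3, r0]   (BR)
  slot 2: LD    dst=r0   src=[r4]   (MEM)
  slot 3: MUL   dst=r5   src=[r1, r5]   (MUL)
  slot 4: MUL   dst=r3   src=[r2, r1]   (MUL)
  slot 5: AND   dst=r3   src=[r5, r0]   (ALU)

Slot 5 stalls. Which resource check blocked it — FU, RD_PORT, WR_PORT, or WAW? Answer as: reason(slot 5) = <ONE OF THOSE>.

#0 BR src=r3,r3 dispatched  <A:2 Mu:2 Ld:1 B:0 rd:5 wr:3>
#1 BR src=r3,r0 held:FU  <A:2 Mu:2 Ld:1 B:0 rd:5 wr:3>
#2 MEM src=r4 dispatched  <A:2 Mu:2 Ld:0 B:0 rd:4 wr:2>
#3 MUL src=r1,r5 dispatched  <A:2 Mu:1 Ld:0 B:0 rd:2 wr:1>
#4 MUL src=r2,r1 dispatched  <A:2 Mu:0 Ld:0 B:0 rd:0 wr:0>
#5 ALU src=r5,r0 held:RD_PORT  <A:2 Mu:0 Ld:0 B:0 rd:0 wr:0>

reason(slot 5) = RD_PORT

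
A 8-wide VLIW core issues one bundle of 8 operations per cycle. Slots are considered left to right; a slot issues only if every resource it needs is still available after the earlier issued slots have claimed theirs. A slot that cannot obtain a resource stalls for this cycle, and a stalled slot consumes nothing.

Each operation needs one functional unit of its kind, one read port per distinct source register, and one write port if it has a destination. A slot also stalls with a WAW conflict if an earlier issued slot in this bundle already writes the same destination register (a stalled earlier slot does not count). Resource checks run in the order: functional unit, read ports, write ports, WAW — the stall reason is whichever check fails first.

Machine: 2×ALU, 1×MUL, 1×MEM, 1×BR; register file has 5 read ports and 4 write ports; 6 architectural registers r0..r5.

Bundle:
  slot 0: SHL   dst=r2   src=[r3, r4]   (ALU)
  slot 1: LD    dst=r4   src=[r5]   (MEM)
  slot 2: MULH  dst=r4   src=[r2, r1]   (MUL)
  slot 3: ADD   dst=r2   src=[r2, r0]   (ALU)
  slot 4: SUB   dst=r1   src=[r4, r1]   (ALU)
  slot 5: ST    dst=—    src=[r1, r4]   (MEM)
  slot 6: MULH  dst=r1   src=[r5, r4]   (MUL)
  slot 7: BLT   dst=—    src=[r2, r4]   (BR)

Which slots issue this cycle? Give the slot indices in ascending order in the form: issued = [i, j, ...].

issued = [0, 1, 4]

(0) want 1×ALU +2rd +1wr — yes → AL1|MU1|ME1|BR1|rd3|wr3
(1) want 1×MEM +1rd +1wr — yes → AL1|MU1|ME0|BR1|rd2|wr2
(2) want 1×MUL +2rd +1wr — WAW → AL1|MU1|ME0|BR1|rd2|wr2
(3) want 1×ALU +2rd +1wr — WAW → AL1|MU1|ME0|BR1|rd2|wr2
(4) want 1×ALU +2rd +1wr — yes → AL0|MU1|ME0|BR1|rd0|wr1
(5) want 1×MEM +2rd +0wr — FU → AL0|MU1|ME0|BR1|rd0|wr1
(6) want 1×MUL +2rd +1wr — RD_PORT → AL0|MU1|ME0|BR1|rd0|wr1
(7) want 1×BR +2rd +0wr — RD_PORT → AL0|MU1|ME0|BR1|rd0|wr1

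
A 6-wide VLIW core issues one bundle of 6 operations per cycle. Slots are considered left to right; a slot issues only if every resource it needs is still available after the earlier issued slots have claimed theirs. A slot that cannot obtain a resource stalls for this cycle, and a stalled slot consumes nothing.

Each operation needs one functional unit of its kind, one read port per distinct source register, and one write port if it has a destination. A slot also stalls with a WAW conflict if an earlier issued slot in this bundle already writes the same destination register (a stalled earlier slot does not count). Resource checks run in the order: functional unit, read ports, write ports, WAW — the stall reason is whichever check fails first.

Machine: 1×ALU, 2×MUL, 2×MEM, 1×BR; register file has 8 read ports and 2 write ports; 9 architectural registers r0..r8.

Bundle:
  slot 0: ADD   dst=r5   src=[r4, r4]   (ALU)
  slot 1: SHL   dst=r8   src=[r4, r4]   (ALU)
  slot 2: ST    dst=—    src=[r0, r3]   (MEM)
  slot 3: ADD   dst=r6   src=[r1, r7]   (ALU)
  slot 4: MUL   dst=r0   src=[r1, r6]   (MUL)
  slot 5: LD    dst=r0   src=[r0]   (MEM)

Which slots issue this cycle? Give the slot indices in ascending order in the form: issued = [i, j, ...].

#0 ALU src=r4,r4 dispatched  <A:0 Mu:2 Ld:2 B:1 rd:7 wr:1>
#1 ALU src=r4,r4 held:FU  <A:0 Mu:2 Ld:2 B:1 rd:7 wr:1>
#2 MEM src=r0,r3 dispatched  <A:0 Mu:2 Ld:1 B:1 rd:5 wr:1>
#3 ALU src=r1,r7 held:FU  <A:0 Mu:2 Ld:1 B:1 rd:5 wr:1>
#4 MUL src=r1,r6 dispatched  <A:0 Mu:1 Ld:1 B:1 rd:3 wr:0>
#5 MEM src=r0 held:WR_PORT  <A:0 Mu:1 Ld:1 B:1 rd:3 wr:0>

issued = [0, 2, 4]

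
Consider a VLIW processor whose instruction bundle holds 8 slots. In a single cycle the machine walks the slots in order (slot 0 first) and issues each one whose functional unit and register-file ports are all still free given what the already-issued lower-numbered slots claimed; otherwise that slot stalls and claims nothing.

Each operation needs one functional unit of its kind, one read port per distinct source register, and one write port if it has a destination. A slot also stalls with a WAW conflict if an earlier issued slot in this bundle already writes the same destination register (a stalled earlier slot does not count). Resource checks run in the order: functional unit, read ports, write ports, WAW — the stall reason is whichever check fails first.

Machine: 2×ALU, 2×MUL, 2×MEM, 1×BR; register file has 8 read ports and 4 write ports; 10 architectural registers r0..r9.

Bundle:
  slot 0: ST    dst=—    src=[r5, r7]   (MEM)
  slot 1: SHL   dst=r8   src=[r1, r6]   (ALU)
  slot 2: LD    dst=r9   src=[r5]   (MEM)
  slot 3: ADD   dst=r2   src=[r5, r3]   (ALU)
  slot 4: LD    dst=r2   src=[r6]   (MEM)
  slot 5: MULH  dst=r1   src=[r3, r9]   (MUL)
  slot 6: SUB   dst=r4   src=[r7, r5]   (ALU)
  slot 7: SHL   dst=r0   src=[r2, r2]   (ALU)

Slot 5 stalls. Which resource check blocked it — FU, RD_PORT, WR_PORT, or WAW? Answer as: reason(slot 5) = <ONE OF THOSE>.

reason(slot 5) = RD_PORT

#0 MEM src=r5,r7 dispatched  <A:2 Mu:2 Ld:1 B:1 rd:6 wr:4>
#1 ALU src=r1,r6 dispatched  <A:1 Mu:2 Ld:1 B:1 rd:4 wr:3>
#2 MEM src=r5 dispatched  <A:1 Mu:2 Ld:0 B:1 rd:3 wr:2>
#3 ALU src=r5,r3 dispatched  <A:0 Mu:2 Ld:0 B:1 rd:1 wr:1>
#4 MEM src=r6 held:FU  <A:0 Mu:2 Ld:0 B:1 rd:1 wr:1>
#5 MUL src=r3,r9 held:RD_PORT  <A:0 Mu:2 Ld:0 B:1 rd:1 wr:1>
#6 ALU src=r7,r5 held:FU  <A:0 Mu:2 Ld:0 B:1 rd:1 wr:1>
#7 ALU src=r2,r2 held:FU  <A:0 Mu:2 Ld:0 B:1 rd:1 wr:1>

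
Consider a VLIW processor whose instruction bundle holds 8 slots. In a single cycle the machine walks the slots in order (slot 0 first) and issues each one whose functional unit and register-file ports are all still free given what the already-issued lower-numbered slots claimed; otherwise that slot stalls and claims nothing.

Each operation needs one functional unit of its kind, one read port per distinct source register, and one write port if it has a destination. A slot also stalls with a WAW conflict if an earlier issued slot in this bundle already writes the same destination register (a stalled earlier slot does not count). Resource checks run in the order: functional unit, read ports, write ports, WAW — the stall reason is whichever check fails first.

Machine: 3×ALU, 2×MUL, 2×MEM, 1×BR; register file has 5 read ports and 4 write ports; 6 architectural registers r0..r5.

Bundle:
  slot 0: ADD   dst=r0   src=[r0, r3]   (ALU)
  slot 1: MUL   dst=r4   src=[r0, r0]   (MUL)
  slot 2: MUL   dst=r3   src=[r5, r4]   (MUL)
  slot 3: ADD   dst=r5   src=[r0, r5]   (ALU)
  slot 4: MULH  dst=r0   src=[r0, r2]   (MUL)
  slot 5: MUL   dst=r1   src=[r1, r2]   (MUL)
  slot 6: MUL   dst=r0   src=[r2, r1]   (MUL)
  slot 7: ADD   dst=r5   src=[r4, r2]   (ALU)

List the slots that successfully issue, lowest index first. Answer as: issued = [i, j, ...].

  0. ALU→r0 ⇒ go  {2A/2Mu/2Ld/1B | 3r 3w}
  1. MUL→r4 ⇒ go  {2A/1Mu/2Ld/1B | 2r 2w}
  2. MUL→r3 ⇒ go  {2A/0Mu/2Ld/1B | 0r 1w}
  3. ALU→r5 ⇒ no(RD_PORT)  {2A/0Mu/2Ld/1B | 0r 1w}
  4. MUL→r0 ⇒ no(FU)  {2A/0Mu/2Ld/1B | 0r 1w}
  5. MUL→r1 ⇒ no(FU)  {2A/0Mu/2Ld/1B | 0r 1w}
  6. MUL→r0 ⇒ no(FU)  {2A/0Mu/2Ld/1B | 0r 1w}
  7. ALU→r5 ⇒ no(RD_PORT)  {2A/0Mu/2Ld/1B | 0r 1w}

issued = [0, 1, 2]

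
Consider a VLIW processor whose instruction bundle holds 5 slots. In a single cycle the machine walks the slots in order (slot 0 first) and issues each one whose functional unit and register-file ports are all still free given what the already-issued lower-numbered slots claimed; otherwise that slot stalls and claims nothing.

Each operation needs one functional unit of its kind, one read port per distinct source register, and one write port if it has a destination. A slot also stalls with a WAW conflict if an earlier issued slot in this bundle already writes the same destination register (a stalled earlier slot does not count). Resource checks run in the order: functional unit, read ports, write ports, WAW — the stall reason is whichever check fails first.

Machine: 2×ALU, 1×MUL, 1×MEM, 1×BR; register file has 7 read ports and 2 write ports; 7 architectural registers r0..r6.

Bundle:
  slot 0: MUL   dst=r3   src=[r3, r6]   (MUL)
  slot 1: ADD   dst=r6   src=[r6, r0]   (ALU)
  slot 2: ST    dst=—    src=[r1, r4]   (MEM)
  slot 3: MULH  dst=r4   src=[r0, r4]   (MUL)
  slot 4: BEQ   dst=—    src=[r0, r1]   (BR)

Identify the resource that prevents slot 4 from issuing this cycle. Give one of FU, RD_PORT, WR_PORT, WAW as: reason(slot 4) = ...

reason(slot 4) = RD_PORT

  0. MUL→r3 ⇒ go  {2A/0Mu/1Ld/1B | 5r 1w}
  1. ALU→r6 ⇒ go  {1A/0Mu/1Ld/1B | 3r 0w}
  2. MEM ⇒ go  {1A/0Mu/0Ld/1B | 1r 0w}
  3. MUL→r4 ⇒ no(FU)  {1A/0Mu/0Ld/1B | 1r 0w}
  4. BR ⇒ no(RD_PORT)  {1A/0Mu/0Ld/1B | 1r 0w}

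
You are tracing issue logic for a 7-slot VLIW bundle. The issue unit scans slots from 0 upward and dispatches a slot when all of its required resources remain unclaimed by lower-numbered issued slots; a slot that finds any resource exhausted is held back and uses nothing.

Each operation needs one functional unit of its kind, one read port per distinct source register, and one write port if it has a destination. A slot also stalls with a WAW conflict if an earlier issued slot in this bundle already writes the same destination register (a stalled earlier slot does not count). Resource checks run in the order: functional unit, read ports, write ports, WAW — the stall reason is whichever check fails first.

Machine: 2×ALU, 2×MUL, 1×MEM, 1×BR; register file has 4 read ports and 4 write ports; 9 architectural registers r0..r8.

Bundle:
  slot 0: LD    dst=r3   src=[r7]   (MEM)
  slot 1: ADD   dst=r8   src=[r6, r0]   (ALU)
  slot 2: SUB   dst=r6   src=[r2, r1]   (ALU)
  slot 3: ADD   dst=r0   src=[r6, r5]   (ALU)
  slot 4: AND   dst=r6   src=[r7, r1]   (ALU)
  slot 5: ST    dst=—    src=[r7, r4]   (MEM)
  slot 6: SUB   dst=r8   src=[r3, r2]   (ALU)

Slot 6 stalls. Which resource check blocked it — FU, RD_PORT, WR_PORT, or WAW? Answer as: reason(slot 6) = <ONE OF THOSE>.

reason(slot 6) = RD_PORT

#0 MEM src=r7 dispatched  <A:2 Mu:2 Ld:0 B:1 rd:3 wr:3>
#1 ALU src=r6,r0 dispatched  <A:1 Mu:2 Ld:0 B:1 rd:1 wr:2>
#2 ALU src=r2,r1 held:RD_PORT  <A:1 Mu:2 Ld:0 B:1 rd:1 wr:2>
#3 ALU src=r6,r5 held:RD_PORT  <A:1 Mu:2 Ld:0 B:1 rd:1 wr:2>
#4 ALU src=r7,r1 held:RD_PORT  <A:1 Mu:2 Ld:0 B:1 rd:1 wr:2>
#5 MEM src=r7,r4 held:FU  <A:1 Mu:2 Ld:0 B:1 rd:1 wr:2>
#6 ALU src=r3,r2 held:RD_PORT  <A:1 Mu:2 Ld:0 B:1 rd:1 wr:2>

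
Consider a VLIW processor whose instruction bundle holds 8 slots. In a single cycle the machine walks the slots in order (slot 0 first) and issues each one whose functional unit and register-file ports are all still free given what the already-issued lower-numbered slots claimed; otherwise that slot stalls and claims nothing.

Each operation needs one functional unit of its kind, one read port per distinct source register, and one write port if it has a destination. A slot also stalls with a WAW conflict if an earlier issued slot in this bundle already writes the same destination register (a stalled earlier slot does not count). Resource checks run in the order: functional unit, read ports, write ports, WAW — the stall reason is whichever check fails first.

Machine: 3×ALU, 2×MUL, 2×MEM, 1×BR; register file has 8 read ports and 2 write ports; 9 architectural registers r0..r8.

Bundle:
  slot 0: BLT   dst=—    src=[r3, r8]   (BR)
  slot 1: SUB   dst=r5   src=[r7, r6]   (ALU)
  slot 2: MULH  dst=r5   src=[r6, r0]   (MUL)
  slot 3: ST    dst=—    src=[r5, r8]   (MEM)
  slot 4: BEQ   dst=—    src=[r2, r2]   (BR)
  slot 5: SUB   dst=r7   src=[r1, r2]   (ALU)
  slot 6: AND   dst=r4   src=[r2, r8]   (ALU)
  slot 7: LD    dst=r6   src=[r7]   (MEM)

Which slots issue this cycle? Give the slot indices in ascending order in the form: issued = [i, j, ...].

issued = [0, 1, 3, 5]

  0. BR ⇒ go  {3A/2Mu/2Ld/0B | 6r 2w}
  1. ALU→r5 ⇒ go  {2A/2Mu/2Ld/0B | 4r 1w}
  2. MUL→r5 ⇒ no(WAW)  {2A/2Mu/2Ld/0B | 4r 1w}
  3. MEM ⇒ go  {2A/2Mu/1Ld/0B | 2r 1w}
  4. BR ⇒ no(FU)  {2A/2Mu/1Ld/0B | 2r 1w}
  5. ALU→r7 ⇒ go  {1A/2Mu/1Ld/0B | 0r 0w}
  6. ALU→r4 ⇒ no(RD_PORT)  {1A/2Mu/1Ld/0B | 0r 0w}
  7. MEM→r6 ⇒ no(RD_PORT)  {1A/2Mu/1Ld/0B | 0r 0w}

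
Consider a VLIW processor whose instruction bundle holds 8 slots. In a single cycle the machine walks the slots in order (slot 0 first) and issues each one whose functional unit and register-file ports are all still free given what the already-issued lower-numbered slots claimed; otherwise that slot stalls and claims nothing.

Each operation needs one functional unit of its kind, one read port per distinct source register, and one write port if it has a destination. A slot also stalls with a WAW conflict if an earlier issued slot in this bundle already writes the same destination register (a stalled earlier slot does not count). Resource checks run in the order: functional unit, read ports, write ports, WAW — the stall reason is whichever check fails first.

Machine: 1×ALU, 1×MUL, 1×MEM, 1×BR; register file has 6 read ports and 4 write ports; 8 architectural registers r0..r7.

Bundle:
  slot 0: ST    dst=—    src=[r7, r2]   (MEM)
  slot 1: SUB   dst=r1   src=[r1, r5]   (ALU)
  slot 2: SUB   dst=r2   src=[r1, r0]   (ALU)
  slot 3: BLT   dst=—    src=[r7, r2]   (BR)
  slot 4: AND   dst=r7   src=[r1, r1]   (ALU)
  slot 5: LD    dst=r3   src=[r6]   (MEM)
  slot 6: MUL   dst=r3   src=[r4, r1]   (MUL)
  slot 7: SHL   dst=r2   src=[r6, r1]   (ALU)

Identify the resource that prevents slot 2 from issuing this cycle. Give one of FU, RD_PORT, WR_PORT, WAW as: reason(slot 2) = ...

reason(slot 2) = FU

[0] MEM needs rd=2 wr=0: ok; after: ALU=1 MUL=1 MEM=0 BR=1, R=4, W=4
[1] ALU needs rd=2 wr=1: ok; after: ALU=0 MUL=1 MEM=0 BR=1, R=2, W=3
[2] ALU needs rd=2 wr=1: FU; after: ALU=0 MUL=1 MEM=0 BR=1, R=2, W=3
[3] BR needs rd=2 wr=0: ok; after: ALU=0 MUL=1 MEM=0 BR=0, R=0, W=3
[4] ALU needs rd=1 wr=1: FU; after: ALU=0 MUL=1 MEM=0 BR=0, R=0, W=3
[5] MEM needs rd=1 wr=1: FU; after: ALU=0 MUL=1 MEM=0 BR=0, R=0, W=3
[6] MUL needs rd=2 wr=1: RD_PORT; after: ALU=0 MUL=1 MEM=0 BR=0, R=0, W=3
[7] ALU needs rd=2 wr=1: FU; after: ALU=0 MUL=1 MEM=0 BR=0, R=0, W=3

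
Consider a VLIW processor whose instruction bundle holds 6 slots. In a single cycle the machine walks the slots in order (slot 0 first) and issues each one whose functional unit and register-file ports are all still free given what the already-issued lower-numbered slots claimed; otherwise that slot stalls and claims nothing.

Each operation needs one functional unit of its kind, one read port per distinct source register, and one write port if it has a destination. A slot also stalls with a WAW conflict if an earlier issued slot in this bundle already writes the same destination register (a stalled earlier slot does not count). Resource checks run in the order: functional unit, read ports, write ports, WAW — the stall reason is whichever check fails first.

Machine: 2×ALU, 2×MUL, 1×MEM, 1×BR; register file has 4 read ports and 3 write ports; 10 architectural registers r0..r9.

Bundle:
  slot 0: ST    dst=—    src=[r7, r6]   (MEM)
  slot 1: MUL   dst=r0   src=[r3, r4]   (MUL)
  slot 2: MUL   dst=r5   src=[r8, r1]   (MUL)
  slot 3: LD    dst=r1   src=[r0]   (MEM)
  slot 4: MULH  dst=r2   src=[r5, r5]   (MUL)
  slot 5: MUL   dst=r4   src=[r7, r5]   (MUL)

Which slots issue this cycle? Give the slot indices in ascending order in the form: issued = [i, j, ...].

issued = [0, 1]

slot 0 (MEM): ISSUE — free A2,Mu2,Ld0,B1 rp2 wp3
slot 1 (MUL): ISSUE — free A2,Mu1,Ld0,B1 rp0 wp2
slot 2 (MUL): stall RD_PORT — free A2,Mu1,Ld0,B1 rp0 wp2
slot 3 (MEM): stall FU — free A2,Mu1,Ld0,B1 rp0 wp2
slot 4 (MUL): stall RD_PORT — free A2,Mu1,Ld0,B1 rp0 wp2
slot 5 (MUL): stall RD_PORT — free A2,Mu1,Ld0,B1 rp0 wp2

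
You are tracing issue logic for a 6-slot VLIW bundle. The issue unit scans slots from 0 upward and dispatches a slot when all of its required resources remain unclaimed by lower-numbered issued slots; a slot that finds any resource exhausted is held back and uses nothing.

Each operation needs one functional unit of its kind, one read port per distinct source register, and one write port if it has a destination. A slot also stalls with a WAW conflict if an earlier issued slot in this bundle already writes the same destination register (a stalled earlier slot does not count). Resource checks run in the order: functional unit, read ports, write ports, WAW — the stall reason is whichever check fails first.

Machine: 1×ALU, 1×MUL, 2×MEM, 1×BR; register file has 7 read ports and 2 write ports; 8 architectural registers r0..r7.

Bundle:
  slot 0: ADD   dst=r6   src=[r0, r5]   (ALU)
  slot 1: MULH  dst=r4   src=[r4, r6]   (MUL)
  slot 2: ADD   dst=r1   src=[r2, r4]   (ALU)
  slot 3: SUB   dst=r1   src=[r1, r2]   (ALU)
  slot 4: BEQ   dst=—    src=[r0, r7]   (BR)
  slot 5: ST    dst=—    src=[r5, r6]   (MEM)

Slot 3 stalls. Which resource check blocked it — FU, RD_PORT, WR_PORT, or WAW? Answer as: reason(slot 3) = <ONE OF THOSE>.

slot 0 (ALU): ISSUE — free A0,Mu1,Ld2,B1 rp5 wp1
slot 1 (MUL): ISSUE — free A0,Mu0,Ld2,B1 rp3 wp0
slot 2 (ALU): stall FU — free A0,Mu0,Ld2,B1 rp3 wp0
slot 3 (ALU): stall FU — free A0,Mu0,Ld2,B1 rp3 wp0
slot 4 (BR): ISSUE — free A0,Mu0,Ld2,B0 rp1 wp0
slot 5 (MEM): stall RD_PORT — free A0,Mu0,Ld2,B0 rp1 wp0

reason(slot 3) = FU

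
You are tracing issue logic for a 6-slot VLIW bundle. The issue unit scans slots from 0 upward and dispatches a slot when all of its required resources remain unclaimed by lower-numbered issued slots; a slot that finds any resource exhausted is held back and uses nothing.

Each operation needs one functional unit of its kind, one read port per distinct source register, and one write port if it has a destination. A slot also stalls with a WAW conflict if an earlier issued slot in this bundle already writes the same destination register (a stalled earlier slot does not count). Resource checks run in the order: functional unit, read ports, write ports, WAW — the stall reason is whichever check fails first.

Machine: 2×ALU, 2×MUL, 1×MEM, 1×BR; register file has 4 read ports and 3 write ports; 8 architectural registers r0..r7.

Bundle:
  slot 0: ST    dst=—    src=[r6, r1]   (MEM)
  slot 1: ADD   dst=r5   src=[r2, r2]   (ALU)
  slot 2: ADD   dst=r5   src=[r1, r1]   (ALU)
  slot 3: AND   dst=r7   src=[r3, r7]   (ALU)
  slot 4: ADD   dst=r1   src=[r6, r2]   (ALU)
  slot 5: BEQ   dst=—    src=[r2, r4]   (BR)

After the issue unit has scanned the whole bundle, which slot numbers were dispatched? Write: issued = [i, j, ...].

issued = [0, 1]

slot 0 (MEM): ISSUE — free A2,Mu2,Ld0,B1 rp2 wp3
slot 1 (ALU): ISSUE — free A1,Mu2,Ld0,B1 rp1 wp2
slot 2 (ALU): stall WAW — free A1,Mu2,Ld0,B1 rp1 wp2
slot 3 (ALU): stall RD_PORT — free A1,Mu2,Ld0,B1 rp1 wp2
slot 4 (ALU): stall RD_PORT — free A1,Mu2,Ld0,B1 rp1 wp2
slot 5 (BR): stall RD_PORT — free A1,Mu2,Ld0,B1 rp1 wp2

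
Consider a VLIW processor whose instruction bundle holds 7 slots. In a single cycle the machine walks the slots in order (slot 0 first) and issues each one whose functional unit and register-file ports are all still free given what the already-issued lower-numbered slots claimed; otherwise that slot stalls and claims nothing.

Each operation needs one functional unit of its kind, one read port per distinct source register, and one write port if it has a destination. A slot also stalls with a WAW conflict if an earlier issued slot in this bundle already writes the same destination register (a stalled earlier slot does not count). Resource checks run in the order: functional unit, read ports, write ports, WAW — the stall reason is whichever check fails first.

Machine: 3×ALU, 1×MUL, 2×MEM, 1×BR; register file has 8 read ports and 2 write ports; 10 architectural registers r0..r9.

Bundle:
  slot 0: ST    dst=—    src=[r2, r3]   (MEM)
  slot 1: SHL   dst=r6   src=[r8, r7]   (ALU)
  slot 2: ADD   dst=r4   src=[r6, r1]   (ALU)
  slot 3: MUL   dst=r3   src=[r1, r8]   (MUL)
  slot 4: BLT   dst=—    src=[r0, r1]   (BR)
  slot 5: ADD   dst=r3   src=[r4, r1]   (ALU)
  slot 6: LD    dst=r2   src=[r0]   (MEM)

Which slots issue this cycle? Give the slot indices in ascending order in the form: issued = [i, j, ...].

#0 MEM src=r2,r3 dispatched  <A:3 Mu:1 Ld:1 B:1 rd:6 wr:2>
#1 ALU src=r8,r7 dispatched  <A:2 Mu:1 Ld:1 B:1 rd:4 wr:1>
#2 ALU src=r6,r1 dispatched  <A:1 Mu:1 Ld:1 B:1 rd:2 wr:0>
#3 MUL src=r1,r8 held:WR_PORT  <A:1 Mu:1 Ld:1 B:1 rd:2 wr:0>
#4 BR src=r0,r1 dispatched  <A:1 Mu:1 Ld:1 B:0 rd:0 wr:0>
#5 ALU src=r4,r1 held:RD_PORT  <A:1 Mu:1 Ld:1 B:0 rd:0 wr:0>
#6 MEM src=r0 held:RD_PORT  <A:1 Mu:1 Ld:1 B:0 rd:0 wr:0>

issued = [0, 1, 2, 4]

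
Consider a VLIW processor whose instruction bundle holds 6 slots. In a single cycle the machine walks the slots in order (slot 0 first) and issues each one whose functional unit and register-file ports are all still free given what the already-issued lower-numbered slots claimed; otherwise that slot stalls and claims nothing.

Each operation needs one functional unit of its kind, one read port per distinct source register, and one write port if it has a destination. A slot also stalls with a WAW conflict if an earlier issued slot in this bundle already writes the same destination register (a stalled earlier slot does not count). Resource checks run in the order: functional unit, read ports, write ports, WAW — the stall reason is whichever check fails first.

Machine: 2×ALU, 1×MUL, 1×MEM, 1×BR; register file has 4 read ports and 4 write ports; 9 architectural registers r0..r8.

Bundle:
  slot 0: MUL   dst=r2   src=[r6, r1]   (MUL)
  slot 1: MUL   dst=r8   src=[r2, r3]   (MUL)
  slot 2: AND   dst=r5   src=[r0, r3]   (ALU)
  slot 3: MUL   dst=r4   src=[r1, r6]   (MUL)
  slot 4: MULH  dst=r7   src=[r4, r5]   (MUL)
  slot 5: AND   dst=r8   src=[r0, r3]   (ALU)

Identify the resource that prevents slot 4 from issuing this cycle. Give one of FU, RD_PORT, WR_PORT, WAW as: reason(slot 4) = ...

[0] MUL needs rd=2 wr=1: ok; after: ALU=2 MUL=0 MEM=1 BR=1, R=2, W=3
[1] MUL needs rd=2 wr=1: FU; after: ALU=2 MUL=0 MEM=1 BR=1, R=2, W=3
[2] ALU needs rd=2 wr=1: ok; after: ALU=1 MUL=0 MEM=1 BR=1, R=0, W=2
[3] MUL needs rd=2 wr=1: FU; after: ALU=1 MUL=0 MEM=1 BR=1, R=0, W=2
[4] MUL needs rd=2 wr=1: FU; after: ALU=1 MUL=0 MEM=1 BR=1, R=0, W=2
[5] ALU needs rd=2 wr=1: RD_PORT; after: ALU=1 MUL=0 MEM=1 BR=1, R=0, W=2

reason(slot 4) = FU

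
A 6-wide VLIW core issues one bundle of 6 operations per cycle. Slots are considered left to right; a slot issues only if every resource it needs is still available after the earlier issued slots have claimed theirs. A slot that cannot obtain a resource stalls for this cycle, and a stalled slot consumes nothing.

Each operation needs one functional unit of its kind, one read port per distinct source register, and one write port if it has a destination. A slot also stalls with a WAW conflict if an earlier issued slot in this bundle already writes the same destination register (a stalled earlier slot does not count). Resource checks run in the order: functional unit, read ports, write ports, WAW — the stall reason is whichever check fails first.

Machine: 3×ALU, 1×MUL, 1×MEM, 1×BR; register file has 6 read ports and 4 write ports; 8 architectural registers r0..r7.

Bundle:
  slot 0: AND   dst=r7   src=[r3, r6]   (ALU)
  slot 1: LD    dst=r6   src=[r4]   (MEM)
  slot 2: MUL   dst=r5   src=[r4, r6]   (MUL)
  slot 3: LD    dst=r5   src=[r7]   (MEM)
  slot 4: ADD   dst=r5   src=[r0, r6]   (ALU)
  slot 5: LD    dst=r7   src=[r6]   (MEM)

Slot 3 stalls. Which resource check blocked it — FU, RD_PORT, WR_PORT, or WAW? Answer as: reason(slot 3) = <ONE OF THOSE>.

(0) want 1×ALU +2rd +1wr — yes → AL2|MU1|ME1|BR1|rd4|wr3
(1) want 1×MEM +1rd +1wr — yes → AL2|MU1|ME0|BR1|rd3|wr2
(2) want 1×MUL +2rd +1wr — yes → AL2|MU0|ME0|BR1|rd1|wr1
(3) want 1×MEM +1rd +1wr — FU → AL2|MU0|ME0|BR1|rd1|wr1
(4) want 1×ALU +2rd +1wr — RD_PORT → AL2|MU0|ME0|BR1|rd1|wr1
(5) want 1×MEM +1rd +1wr — FU → AL2|MU0|ME0|BR1|rd1|wr1

reason(slot 3) = FU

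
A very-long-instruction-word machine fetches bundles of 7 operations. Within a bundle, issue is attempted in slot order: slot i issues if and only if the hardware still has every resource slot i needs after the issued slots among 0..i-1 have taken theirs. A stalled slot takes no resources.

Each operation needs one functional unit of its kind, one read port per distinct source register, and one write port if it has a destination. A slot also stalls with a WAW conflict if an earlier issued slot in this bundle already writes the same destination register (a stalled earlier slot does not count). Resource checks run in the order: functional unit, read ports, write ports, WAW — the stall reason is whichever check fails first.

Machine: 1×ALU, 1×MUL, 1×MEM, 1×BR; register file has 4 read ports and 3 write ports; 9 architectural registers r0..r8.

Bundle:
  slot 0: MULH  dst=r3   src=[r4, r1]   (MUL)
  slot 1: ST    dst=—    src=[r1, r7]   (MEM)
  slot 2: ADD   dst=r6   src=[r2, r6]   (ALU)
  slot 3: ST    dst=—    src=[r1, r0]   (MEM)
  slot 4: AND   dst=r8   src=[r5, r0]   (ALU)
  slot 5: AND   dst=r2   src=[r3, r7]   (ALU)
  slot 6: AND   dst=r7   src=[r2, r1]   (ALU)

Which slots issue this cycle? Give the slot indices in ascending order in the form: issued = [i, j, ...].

(0) want 1×MUL +2rd +1wr — yes → AL1|MU0|ME1|BR1|rd2|wr2
(1) want 1×MEM +2rd +0wr — yes → AL1|MU0|ME0|BR1|rd0|wr2
(2) want 1×ALU +2rd +1wr — RD_PORT → AL1|MU0|ME0|BR1|rd0|wr2
(3) want 1×MEM +2rd +0wr — FU → AL1|MU0|ME0|BR1|rd0|wr2
(4) want 1×ALU +2rd +1wr — RD_PORT → AL1|MU0|ME0|BR1|rd0|wr2
(5) want 1×ALU +2rd +1wr — RD_PORT → AL1|MU0|ME0|BR1|rd0|wr2
(6) want 1×ALU +2rd +1wr — RD_PORT → AL1|MU0|ME0|BR1|rd0|wr2

issued = [0, 1]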